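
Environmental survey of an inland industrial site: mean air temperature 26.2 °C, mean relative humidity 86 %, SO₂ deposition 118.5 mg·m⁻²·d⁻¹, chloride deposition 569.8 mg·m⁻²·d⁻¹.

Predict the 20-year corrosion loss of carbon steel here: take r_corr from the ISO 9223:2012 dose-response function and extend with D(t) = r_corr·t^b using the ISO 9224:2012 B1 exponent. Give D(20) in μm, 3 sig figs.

carbon steel: f(T) = -0.054·(T−10) [T>10 °C] = -0.8748
  sulphur-dioxide contribution → 49.36 μm/a
  chloride contribution → 254 μm/a
  ⇒ r_corr(carbon steel) = 303.3 μm/a
ISO 9224: D(t) = r_corr · t^b with b = 0.523 (carbon steel, B1)
  D(20) = 303.3 × 20^0.523 = 303.3 × 4.791 = 1453 μm

D(20) = 1.45e+03 μm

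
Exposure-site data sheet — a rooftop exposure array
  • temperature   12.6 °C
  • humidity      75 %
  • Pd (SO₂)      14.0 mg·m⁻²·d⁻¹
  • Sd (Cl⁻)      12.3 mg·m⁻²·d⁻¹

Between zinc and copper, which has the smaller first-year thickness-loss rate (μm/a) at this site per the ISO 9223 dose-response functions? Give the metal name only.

copper

zinc: T>10 °C ⇒ hinge -0.071·(12.6−10) = -0.1846
  sulphur-dioxide contribution → 1.079 μm/a
  chloride contribution → 0.389 μm/a
  ⇒ r_corr(zinc) = 1.468 μm/a
copper: f(T) = -0.080·(T−10) [T>10 °C] = -0.2080
  sulphur-dioxide contribution → 0.714 μm/a
  chloride contribution → 0.5568 μm/a
  total first-year rate 1.271 μm/a
Ordering by μm/a: zinc (1.47) > copper (1.27)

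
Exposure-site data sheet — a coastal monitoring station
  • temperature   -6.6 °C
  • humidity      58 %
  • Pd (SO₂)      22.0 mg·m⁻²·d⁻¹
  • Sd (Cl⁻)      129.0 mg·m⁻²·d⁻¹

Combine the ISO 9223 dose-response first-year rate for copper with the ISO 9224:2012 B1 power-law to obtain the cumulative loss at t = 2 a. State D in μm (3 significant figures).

copper: temperature factor f = +0.126·(-16.6) = -2.0916
  SO₂ term: 0.0053·22.0^0.26·exp(0.059·58-2.0916) = 0.04478
  Sd branch = 0.01025·Sd^0.27·e^(0.036·RH+0.049·T) = 0.2223 μm/a
  r_corr = 0.04478 + 0.2223 = 0.2671 μm/a
Power-law: D(2) = r_corr · 2^0.667
  D(2) = 0.2671 × 2^0.667 = 0.2671 × 1.588 = 0.4241 μm

D(2) = 0.424 μm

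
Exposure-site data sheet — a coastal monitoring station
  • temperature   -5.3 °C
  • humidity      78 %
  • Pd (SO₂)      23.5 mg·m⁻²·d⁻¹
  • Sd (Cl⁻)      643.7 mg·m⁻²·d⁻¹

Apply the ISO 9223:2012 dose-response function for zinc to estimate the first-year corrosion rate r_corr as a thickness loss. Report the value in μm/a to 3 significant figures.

zinc: f(T) = +0.038·(T−10) [T≤10 °C] = -0.5814
  SO₂ term: 0.0129·23.5^0.44·exp(0.046·78-0.5814) = 1.046
  Sd branch = 0.0175·Sd^0.57·e^(0.008·RH+0.085·T) = 0.8305 μm/a
  sum: 1.046 + 0.8305 → r_corr = 1.877 μm/a

r_corr = 1.88 μm/a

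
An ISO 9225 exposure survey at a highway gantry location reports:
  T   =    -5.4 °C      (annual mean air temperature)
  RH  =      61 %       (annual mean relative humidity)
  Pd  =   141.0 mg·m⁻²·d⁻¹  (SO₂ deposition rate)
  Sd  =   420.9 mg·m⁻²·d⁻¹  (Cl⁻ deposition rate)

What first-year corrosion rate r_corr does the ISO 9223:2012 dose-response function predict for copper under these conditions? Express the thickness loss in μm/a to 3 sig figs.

r_corr = 0.462 μm/a

copper: T≤10 °C ⇒ hinge +0.126·(-5.4−10) = -1.9404
  Pd branch = 0.0053·Pd^0.26·e^(0.059·RH+f) = 0.1008 μm/a
  Cl⁻ term: 0.01025·420.9^0.27·exp(0.036·61+0.049·-5.4) = 0.3615
  sum: 0.1008 + 0.3615 → r_corr = 0.4622 μm/a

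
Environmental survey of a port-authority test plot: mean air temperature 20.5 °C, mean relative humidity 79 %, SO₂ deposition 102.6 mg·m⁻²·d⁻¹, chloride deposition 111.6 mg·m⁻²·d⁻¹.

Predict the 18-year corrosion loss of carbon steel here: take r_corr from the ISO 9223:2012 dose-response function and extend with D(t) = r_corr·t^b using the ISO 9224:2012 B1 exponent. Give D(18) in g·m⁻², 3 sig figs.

carbon steel: temperature factor f = -0.054·(10.5) = -0.5670
  SO₂ term: 1.77·102.6^0.52·exp(0.02·79-0.5670) = 54.16
  Sd branch = 0.102·Sd^0.62·e^(0.033·RH+0.04·T) = 58.41 μm/a
  r_corr = 54.16 + 58.41 = 112.6 μm/a
ISO 9224: D(t) = r_corr · t^b with b = 0.523 (carbon steel, B1)
  D(18) = 112.6 × 18^0.523 = 112.6 × 4.534 = 510.4 μm
  Mass loss = 510.4 μm × 7.85 g/cm³ = 4007 g·m⁻²

D(18) = 4.01e+03 g·m⁻²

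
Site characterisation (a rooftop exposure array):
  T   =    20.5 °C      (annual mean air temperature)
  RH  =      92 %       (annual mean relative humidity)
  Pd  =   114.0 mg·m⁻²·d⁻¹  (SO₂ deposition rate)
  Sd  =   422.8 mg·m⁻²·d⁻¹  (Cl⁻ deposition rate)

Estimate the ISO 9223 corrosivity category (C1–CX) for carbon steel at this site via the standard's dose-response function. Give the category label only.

CX

carbon steel: temperature factor f = -0.054·(10.5) = -0.5670
  sulphur-dioxide contribution → 74.2 μm/a
  chloride contribution → 204.9 μm/a
  ⇒ r_corr(carbon steel) = 279.1 μm/a
279 μm/a falls in (200, 700] for carbon steel → category CX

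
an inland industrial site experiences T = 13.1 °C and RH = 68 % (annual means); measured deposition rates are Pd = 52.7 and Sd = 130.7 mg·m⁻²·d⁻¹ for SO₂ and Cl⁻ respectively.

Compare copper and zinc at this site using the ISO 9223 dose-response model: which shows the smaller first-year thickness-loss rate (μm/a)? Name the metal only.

copper: f(T) = -0.080·(T−10) [T>10 °C] = -0.2480
  sulphur-dioxide contribution → 0.6407 μm/a
  chloride contribution → 0.8395 μm/a
  ⇒ r_corr(copper) = 1.48 μm/a
zinc: f(T) = -0.071·(T−10) [T>10 °C] = -0.2201
  sulphur-dioxide contribution → 1.352 μm/a
  chloride contribution → 1.476 μm/a
  ⇒ r_corr(zinc) = 2.829 μm/a
Ordering by μm/a: zinc (2.83) > copper (1.48)

copper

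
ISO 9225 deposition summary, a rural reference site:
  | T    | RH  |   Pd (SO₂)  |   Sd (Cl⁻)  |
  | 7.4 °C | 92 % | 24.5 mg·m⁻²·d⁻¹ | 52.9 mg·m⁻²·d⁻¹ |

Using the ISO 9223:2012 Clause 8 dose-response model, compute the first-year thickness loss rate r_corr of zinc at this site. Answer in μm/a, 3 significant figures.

zinc: f(T) = +0.038·(T−10) [T≤10 °C] = -0.0988
  Pd branch = 0.0129·Pd^0.44·e^(0.046·RH+f) = 3.287 μm/a
  Cl⁻ term: 0.0175·52.9^0.57·exp(0.008·92+0.085·7.4) = 0.658
  r_corr = 3.287 + 0.658 = 3.945 μm/a

r_corr = 3.95 μm/a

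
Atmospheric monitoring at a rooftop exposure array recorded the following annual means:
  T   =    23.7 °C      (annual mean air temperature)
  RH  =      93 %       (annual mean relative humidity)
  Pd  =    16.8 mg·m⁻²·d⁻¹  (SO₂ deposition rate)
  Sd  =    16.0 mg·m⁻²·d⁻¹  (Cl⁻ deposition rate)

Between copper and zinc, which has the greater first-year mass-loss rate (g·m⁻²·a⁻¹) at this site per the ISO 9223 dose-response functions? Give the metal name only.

copper

copper: f(T) = -0.080·(T−10) [T>10 °C] = -1.0960
  SO₂ term: 0.0053·16.8^0.26·exp(0.059·93-1.0960) = 0.8909
  Sd branch = 0.01025·Sd^0.27·e^(0.036·RH+0.049·T) = 1.969 μm/a
  r_corr = 0.8909 + 1.969 = 2.86 μm/a
  mass loss = 2.86 μm/a × 8.96 g/cm³ = 25.62 g·m⁻²·a⁻¹
zinc: T>10 °C ⇒ hinge -0.071·(23.7−10) = -0.9727
  SO₂ term: 0.0129·16.8^0.44·exp(0.046·93-0.9727) = 1.217
  Sd branch = 0.0175·Sd^0.57·e^(0.008·RH+0.085·T) = 1.341 μm/a
  sum: 1.217 + 1.341 → r_corr = 2.558 μm/a
  mass loss = 2.558 μm/a × 7.14 g/cm³ = 18.26 g·m⁻²·a⁻¹
Ordering by g·m⁻²·a⁻¹: copper (25.6) > zinc (18.3)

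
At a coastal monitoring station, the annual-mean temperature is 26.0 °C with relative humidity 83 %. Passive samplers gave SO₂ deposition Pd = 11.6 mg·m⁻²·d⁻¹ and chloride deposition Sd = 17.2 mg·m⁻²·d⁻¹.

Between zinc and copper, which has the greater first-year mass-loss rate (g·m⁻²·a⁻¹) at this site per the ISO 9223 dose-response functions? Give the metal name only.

zinc: temperature factor f = -0.071·(16.0) = -1.1360
  Pd branch = 0.0129·Pd^0.44·e^(0.046·RH+f) = 0.5543 μm/a
  Cl⁻ term: 0.0175·17.2^0.57·exp(0.008·83+0.085·26.0) = 1.568
  r_corr = 0.5543 + 1.568 = 2.123 μm/a
  mass loss = 2.123 μm/a × 7.14 g/cm³ = 15.16 g·m⁻²·a⁻¹
copper: T>10 °C ⇒ hinge -0.080·(26.0−10) = -1.2800
  SO₂ term: 0.0053·11.6^0.26·exp(0.059·83-1.2800) = 0.3731
  Cl⁻ term: 0.01025·17.2^0.27·exp(0.036·83+0.049·26.0) = 1.568
  sum: 0.3731 + 1.568 → r_corr = 1.941 μm/a
  mass loss = 1.941 μm/a × 8.96 g/cm³ = 17.39 g·m⁻²·a⁻¹
Ordering by g·m⁻²·a⁻¹: copper (17.4) > zinc (15.2)

copper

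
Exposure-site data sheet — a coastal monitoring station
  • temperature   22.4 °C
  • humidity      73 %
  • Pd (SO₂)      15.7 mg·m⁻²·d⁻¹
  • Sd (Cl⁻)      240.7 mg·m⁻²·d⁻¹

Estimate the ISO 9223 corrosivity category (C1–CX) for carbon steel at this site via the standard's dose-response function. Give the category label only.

C5

carbon steel: temperature factor f = -0.054·(12.4) = -0.6696
  sulphur-dioxide contribution → 16.33 μm/a
  chloride contribution → 83.26 μm/a
  ⇒ r_corr(carbon steel) = 99.6 μm/a
Category bounds: 80…200 μm/a bracket r_corr ⇒ C5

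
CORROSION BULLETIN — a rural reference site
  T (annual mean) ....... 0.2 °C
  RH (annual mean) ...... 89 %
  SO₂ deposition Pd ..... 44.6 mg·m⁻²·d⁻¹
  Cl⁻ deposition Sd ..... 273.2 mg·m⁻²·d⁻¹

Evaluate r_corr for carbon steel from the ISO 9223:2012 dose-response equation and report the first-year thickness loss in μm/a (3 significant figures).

r_corr = 80.2 μm/a

carbon steel: f(T) = +0.150·(T−10) [T≤10 °C] = -1.4700
  Pd branch = 1.77·Pd^0.52·e^(0.02·RH+f) = 17.39 μm/a
  Sd branch = 0.102·Sd^0.62·e^(0.033·RH+0.04·T) = 62.84 μm/a
  sum: 17.39 + 62.84 → r_corr = 80.23 μm/a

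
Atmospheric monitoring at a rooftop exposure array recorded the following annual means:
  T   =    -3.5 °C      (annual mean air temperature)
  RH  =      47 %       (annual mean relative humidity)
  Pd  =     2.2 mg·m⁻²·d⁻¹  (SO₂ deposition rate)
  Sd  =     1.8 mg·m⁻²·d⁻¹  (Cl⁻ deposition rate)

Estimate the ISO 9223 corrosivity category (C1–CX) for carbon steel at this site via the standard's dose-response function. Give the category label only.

carbon steel: temperature factor f = +0.150·(-13.5) = -2.0250
  Pd branch = 1.77·Pd^0.52·e^(0.02·RH+f) = 0.9012 μm/a
  Cl⁻ term: 0.102·1.8^0.62·exp(0.033·47+0.04·-3.5) = 0.6021
  sum: 0.9012 + 0.6021 → r_corr = 1.503 μm/a
ISO 9223 Table 2 (carbon steel): 1.3 < 1.5 ≤ 25 μm/a ⇒ C2

C2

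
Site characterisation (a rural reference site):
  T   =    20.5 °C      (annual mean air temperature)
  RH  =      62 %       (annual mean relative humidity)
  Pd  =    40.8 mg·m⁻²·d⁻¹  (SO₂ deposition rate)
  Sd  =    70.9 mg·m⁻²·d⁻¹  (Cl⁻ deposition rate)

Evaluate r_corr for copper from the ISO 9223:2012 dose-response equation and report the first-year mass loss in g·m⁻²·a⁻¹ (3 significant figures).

r_corr = 9.47 g·m⁻²·a⁻¹

copper: T>10 °C ⇒ hinge -0.080·(20.5−10) = -0.8400
  sulphur-dioxide contribution → 0.2327 μm/a
  chloride contribution → 0.8241 μm/a
  ⇒ r_corr(copper) = 1.057 μm/a
Convert to mass loss: 1.057 μm/a × 8.96 g/cm³ = 9.47 g·m⁻²·a⁻¹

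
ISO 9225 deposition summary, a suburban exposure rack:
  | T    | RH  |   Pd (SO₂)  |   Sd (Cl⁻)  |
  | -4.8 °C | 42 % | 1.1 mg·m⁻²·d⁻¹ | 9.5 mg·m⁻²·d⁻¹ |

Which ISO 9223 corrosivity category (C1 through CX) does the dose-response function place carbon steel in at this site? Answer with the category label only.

C2

carbon steel: f(T) = +0.150·(T−10) [T≤10 °C] = -2.2200
  Pd branch = 1.77·Pd^0.52·e^(0.02·RH+f) = 0.4679 μm/a
  Sd branch = 0.102·Sd^0.62·e^(0.033·RH+0.04·T) = 1.359 μm/a
  r_corr = 0.4679 + 1.359 = 1.827 μm/a
ISO 9223 Table 2 (carbon steel): 1.3 < 1.83 ≤ 25 μm/a ⇒ C2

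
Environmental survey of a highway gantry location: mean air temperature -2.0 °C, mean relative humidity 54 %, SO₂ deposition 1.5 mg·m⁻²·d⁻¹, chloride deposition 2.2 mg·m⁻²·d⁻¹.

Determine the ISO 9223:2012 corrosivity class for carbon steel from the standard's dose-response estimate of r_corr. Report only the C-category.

C2

carbon steel: temperature factor f = +0.150·(-12.0) = -1.8000
  sulphur-dioxide contribution → 1.064 μm/a
  chloride contribution → 0.9122 μm/a
  total first-year rate 1.976 μm/a
1.98 μm/a falls in (1.3, 25] for carbon steel → category C2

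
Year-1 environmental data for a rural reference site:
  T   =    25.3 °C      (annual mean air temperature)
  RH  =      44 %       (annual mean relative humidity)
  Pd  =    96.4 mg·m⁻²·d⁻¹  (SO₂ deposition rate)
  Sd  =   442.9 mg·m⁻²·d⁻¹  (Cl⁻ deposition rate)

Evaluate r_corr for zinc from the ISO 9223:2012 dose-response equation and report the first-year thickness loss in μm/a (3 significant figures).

r_corr = 7.14 μm/a

zinc: T>10 °C ⇒ hinge -0.071·(25.3−10) = -1.0863
  SO₂ term: 0.0129·96.4^0.44·exp(0.046·44-1.0863) = 0.2459
  Cl⁻ term: 0.0175·442.9^0.57·exp(0.008·44+0.085·25.3) = 6.891
  r_corr = 0.2459 + 6.891 = 7.136 μm/a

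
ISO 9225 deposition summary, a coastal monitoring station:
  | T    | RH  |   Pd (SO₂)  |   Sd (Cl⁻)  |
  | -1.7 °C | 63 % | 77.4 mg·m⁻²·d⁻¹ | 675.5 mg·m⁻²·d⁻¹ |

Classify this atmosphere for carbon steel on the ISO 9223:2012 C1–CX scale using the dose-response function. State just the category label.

C4

carbon steel: T≤10 °C ⇒ hinge +0.150·(-1.7−10) = -1.7550
  SO₂ term: 1.77·77.4^0.52·exp(0.02·63-1.7550) = 10.35
  Sd branch = 0.102·Sd^0.62·e^(0.033·RH+0.04·T) = 43.28 μm/a
  r_corr = 10.35 + 43.28 = 53.64 μm/a
ISO 9223 Table 2 (carbon steel): 50 < 53.6 ≤ 80 μm/a ⇒ C4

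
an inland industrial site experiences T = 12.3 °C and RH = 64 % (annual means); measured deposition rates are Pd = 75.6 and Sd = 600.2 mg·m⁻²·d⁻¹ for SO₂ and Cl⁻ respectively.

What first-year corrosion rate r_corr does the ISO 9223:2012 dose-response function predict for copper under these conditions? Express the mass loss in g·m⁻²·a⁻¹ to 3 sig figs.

copper: f(T) = -0.080·(T−10) [T>10 °C] = -0.1840
  sulphur-dioxide contribution → 0.5925 μm/a
  chloride contribution → 1.055 μm/a
  total first-year rate 1.647 μm/a
Convert to mass loss: 1.647 μm/a × 8.96 g/cm³ = 14.76 g·m⁻²·a⁻¹

r_corr = 14.8 g·m⁻²·a⁻¹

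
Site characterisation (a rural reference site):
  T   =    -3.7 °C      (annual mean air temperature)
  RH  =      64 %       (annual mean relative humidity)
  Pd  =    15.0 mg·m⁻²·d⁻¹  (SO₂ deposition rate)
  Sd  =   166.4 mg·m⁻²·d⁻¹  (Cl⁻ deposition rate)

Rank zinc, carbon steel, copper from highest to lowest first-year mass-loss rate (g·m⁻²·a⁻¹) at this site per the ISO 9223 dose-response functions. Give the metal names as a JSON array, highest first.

zinc: T≤10 °C ⇒ hinge +0.038·(-3.7−10) = -0.5206
  SO₂ term: 0.0129·15.0^0.44·exp(0.046·64-0.5206) = 0.4792
  Cl⁻ term: 0.0175·166.4^0.57·exp(0.008·64+0.085·-3.7) = 0.3934
  sum: 0.4792 + 0.3934 → r_corr = 0.8727 μm/a
  mass loss = 0.8727 μm/a × 7.14 g/cm³ = 6.231 g·m⁻²·a⁻¹
carbon steel: T≤10 °C ⇒ hinge +0.150·(-3.7−10) = -2.0550
  SO₂ term: 1.77·15.0^0.52·exp(0.02·64-2.0550) = 3.334
  Cl⁻ term: 0.102·166.4^0.62·exp(0.033·64+0.04·-3.7) = 17.32
  sum: 3.334 + 17.32 → r_corr = 20.66 μm/a
  mass loss = 20.66 μm/a × 7.85 g/cm³ = 162.2 g·m⁻²·a⁻¹
copper: f(T) = +0.126·(T−10) [T≤10 °C] = -1.7262
  SO₂ term: 0.0053·15.0^0.26·exp(0.059·64-1.7262) = 0.08323
  Cl⁻ term: 0.01025·166.4^0.27·exp(0.036·64+0.049·-3.7) = 0.3407
  r_corr = 0.08323 + 0.3407 = 0.4239 μm/a
  mass loss = 0.4239 μm/a × 8.96 g/cm³ = 3.798 g·m⁻²·a⁻¹
Ordering by g·m⁻²·a⁻¹: carbon steel (162) > zinc (6.23) > copper (3.8)

["carbon steel", "zinc", "copper"]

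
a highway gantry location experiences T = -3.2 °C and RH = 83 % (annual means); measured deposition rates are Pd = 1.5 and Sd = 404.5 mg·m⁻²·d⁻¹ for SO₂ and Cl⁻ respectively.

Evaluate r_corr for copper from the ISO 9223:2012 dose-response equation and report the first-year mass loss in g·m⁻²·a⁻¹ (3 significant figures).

r_corr = 9.22 g·m⁻²·a⁻¹

copper: f(T) = +0.126·(T−10) [T≤10 °C] = -1.6632
  sulphur-dioxide contribution → 0.1494 μm/a
  chloride contribution → 0.8794 μm/a
  ⇒ r_corr(copper) = 1.029 μm/a
Convert to mass loss: 1.029 μm/a × 8.96 g/cm³ = 9.218 g·m⁻²·a⁻¹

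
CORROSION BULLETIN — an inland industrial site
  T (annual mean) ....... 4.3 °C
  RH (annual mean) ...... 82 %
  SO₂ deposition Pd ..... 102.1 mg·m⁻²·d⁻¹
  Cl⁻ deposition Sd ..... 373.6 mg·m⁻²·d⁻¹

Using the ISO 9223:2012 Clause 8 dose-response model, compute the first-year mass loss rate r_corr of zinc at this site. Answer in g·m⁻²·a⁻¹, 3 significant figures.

r_corr = 34.8 g·m⁻²·a⁻¹

zinc: f(T) = +0.038·(T−10) [T≤10 °C] = -0.2166
  Pd branch = 0.0129·Pd^0.44·e^(0.046·RH+f) = 3.457 μm/a
  Sd branch = 0.0175·Sd^0.57·e^(0.008·RH+0.085·T) = 1.422 μm/a
  sum: 3.457 + 1.422 → r_corr = 4.879 μm/a
Convert to mass loss: 4.879 μm/a × 7.14 g/cm³ = 34.83 g·m⁻²·a⁻¹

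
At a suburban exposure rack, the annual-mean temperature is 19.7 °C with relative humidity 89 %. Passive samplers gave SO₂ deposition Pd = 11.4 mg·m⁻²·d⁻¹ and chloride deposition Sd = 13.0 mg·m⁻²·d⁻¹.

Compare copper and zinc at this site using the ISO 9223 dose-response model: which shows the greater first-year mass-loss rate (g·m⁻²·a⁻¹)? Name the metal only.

copper: T>10 °C ⇒ hinge -0.080·(19.7−10) = -0.7760
  Pd branch = 0.0053·Pd^0.26·e^(0.059·RH+f) = 0.8761 μm/a
  Sd branch = 0.01025·Sd^0.27·e^(0.036·RH+0.049·T) = 1.325 μm/a
  sum: 0.8761 + 1.325 → r_corr = 2.201 μm/a
  mass loss = 2.201 μm/a × 8.96 g/cm³ = 19.72 g·m⁻²·a⁻¹
zinc: temperature factor f = -0.071·(9.7) = -0.6887
  Pd branch = 0.0129·Pd^0.44·e^(0.046·RH+f) = 1.134 μm/a
  Cl⁻ term: 0.0175·13.0^0.57·exp(0.008·89+0.085·19.7) = 0.8212
  r_corr = 1.134 + 0.8212 = 1.955 μm/a
  mass loss = 1.955 μm/a × 7.14 g/cm³ = 13.96 g·m⁻²·a⁻¹
Ordering by g·m⁻²·a⁻¹: copper (19.7) > zinc (14)

copper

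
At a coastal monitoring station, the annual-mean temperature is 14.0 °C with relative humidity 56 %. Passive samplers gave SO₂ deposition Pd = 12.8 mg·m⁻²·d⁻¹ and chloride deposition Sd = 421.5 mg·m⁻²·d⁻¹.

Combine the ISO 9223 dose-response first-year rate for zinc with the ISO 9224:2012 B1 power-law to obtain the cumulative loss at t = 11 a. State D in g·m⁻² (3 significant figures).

zinc: f(T) = -0.071·(T−10) [T>10 °C] = -0.2840
  sulphur-dioxide contribution → 0.3919 μm/a
  chloride contribution → 2.822 μm/a
  total first-year rate 3.214 μm/a
ISO 9224: D(t) = r_corr · t^b with b = 0.813 (zinc, B1)
  D(11) = 3.214 × 11^0.813 = 3.214 × 7.025 = 22.58 μm
  Mass loss = 22.58 μm × 7.14 g/cm³ = 161.2 g·m⁻²

D(11) = 161 g·m⁻²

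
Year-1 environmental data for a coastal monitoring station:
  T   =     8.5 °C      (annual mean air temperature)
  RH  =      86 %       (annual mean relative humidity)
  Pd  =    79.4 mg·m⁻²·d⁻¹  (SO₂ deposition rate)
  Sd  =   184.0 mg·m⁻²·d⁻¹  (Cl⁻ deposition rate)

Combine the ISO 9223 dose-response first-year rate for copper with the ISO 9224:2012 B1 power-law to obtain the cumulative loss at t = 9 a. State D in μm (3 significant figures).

copper: f(T) = +0.126·(T−10) [T≤10 °C] = -0.1890
  sulphur-dioxide contribution → 2.187 μm/a
  chloride contribution → 1.405 μm/a
  ⇒ r_corr(copper) = 3.592 μm/a
ISO 9224: D(t) = r_corr · t^b with b = 0.667 (copper, B1)
  D(9) = 3.592 × 9^0.667 = 3.592 × 4.33 = 15.55 μm

D(9) = 15.6 μm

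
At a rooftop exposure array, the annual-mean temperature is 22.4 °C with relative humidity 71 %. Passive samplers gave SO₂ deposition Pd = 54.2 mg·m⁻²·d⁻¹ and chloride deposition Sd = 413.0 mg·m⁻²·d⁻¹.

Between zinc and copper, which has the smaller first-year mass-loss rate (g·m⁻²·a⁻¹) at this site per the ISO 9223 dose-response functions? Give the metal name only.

zinc: f(T) = -0.071·(T−10) [T>10 °C] = -0.8804
  sulphur-dioxide contribution → 0.8121 μm/a
  chloride contribution → 6.423 μm/a
  total first-year rate 7.235 μm/a
  mass loss = 7.235 μm/a × 7.14 g/cm³ = 51.66 g·m⁻²·a⁻¹
copper: temperature factor f = -0.080·(12.4) = -0.9920
  sulphur-dioxide contribution → 0.3661 μm/a
  chloride contribution → 2.013 μm/a
  ⇒ r_corr(copper) = 2.379 μm/a
  mass loss = 2.379 μm/a × 8.96 g/cm³ = 21.31 g·m⁻²·a⁻¹
Ordering by g·m⁻²·a⁻¹: zinc (51.7) > copper (21.3)

copper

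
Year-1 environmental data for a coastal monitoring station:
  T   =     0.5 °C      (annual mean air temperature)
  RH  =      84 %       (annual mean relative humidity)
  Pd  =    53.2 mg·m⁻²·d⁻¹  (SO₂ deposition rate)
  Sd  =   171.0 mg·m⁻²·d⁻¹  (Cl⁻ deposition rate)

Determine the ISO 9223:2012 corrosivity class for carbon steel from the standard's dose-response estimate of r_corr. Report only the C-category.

C4

carbon steel: T≤10 °C ⇒ hinge +0.150·(0.5−10) = -1.4250
  SO₂ term: 1.77·53.2^0.52·exp(0.02·84-1.4250) = 18.04
  Sd branch = 0.102·Sd^0.62·e^(0.033·RH+0.04·T) = 40.33 μm/a
  sum: 18.04 + 40.33 → r_corr = 58.37 μm/a
Category bounds: 50…80 μm/a bracket r_corr ⇒ C4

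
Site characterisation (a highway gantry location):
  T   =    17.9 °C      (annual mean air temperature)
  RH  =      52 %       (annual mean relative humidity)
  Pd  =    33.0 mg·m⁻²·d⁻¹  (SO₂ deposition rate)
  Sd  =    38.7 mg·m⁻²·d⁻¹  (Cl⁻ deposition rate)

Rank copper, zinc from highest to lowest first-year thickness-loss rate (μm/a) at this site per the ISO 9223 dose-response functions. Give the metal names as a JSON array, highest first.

copper: T>10 °C ⇒ hinge -0.080·(17.9−10) = -0.6320
  sulphur-dioxide contribution → 0.1503 μm/a
  chloride contribution → 0.4299 μm/a
  total first-year rate 0.5802 μm/a
zinc: temperature factor f = -0.071·(7.9) = -0.5609
  sulphur-dioxide contribution → 0.3749 μm/a
  chloride contribution → 0.9761 μm/a
  total first-year rate 1.351 μm/a
Ordering by μm/a: zinc (1.35) > copper (0.58)

["zinc", "copper"]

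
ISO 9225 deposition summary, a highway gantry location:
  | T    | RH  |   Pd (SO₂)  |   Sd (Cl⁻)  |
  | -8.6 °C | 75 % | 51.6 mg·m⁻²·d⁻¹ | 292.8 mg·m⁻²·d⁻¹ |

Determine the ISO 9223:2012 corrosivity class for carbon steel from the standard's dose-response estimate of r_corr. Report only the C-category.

C3

carbon steel: f(T) = +0.150·(T−10) [T≤10 °C] = -2.7900
  sulphur-dioxide contribution → 3.787 μm/a
  chloride contribution → 29.06 μm/a
  total first-year rate 32.85 μm/a
ISO 9223 Table 2 (carbon steel): 25 < 32.9 ≤ 50 μm/a ⇒ C3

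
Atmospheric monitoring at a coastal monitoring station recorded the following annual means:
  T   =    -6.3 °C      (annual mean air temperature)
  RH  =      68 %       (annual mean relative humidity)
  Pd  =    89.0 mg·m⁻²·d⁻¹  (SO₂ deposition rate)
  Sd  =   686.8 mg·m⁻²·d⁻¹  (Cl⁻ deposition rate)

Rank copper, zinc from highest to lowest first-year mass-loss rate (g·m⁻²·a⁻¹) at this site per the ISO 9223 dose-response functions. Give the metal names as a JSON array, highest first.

["zinc", "copper"]

copper: T≤10 °C ⇒ hinge +0.126·(-6.3−10) = -2.0538
  sulphur-dioxide contribution → 0.1207 μm/a
  chloride contribution → 0.5079 μm/a
  total first-year rate 0.6285 μm/a
  mass loss = 0.6285 μm/a × 8.96 g/cm³ = 5.632 g·m⁻²·a⁻¹
zinc: T≤10 °C ⇒ hinge +0.038·(-6.3−10) = -0.6194
  sulphur-dioxide contribution → 1.142 μm/a
  chloride contribution → 0.7307 μm/a
  total first-year rate 1.873 μm/a
  mass loss = 1.873 μm/a × 7.14 g/cm³ = 13.37 g·m⁻²·a⁻¹
Ordering by g·m⁻²·a⁻¹: zinc (13.4) > copper (5.63)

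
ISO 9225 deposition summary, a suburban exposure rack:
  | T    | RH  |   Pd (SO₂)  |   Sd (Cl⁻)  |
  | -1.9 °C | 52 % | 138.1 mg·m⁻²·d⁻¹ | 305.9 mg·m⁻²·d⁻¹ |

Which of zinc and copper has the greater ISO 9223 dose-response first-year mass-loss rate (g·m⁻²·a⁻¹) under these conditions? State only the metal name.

zinc: temperature factor f = +0.038·(-11.9) = -0.4522
  sulphur-dioxide contribution → 0.7847 μm/a
  chloride contribution → 0.5893 μm/a
  ⇒ r_corr(zinc) = 1.374 μm/a
  mass loss = 1.374 μm/a × 7.14 g/cm³ = 9.811 g·m⁻²·a⁻¹
copper: f(T) = +0.126·(T−10) [T≤10 °C] = -1.4994
  sulphur-dioxide contribution → 0.09161 μm/a
  chloride contribution → 0.2847 μm/a
  ⇒ r_corr(copper) = 0.3763 μm/a
  mass loss = 0.3763 μm/a × 8.96 g/cm³ = 3.372 g·m⁻²·a⁻¹
Ordering by g·m⁻²·a⁻¹: zinc (9.81) > copper (3.37)

zinc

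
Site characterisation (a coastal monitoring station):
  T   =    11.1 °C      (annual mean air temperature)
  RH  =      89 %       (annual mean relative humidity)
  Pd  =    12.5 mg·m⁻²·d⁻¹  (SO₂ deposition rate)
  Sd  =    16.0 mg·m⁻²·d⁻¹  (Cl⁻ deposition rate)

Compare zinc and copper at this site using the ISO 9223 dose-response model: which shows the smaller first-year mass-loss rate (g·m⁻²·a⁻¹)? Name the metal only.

zinc: f(T) = -0.071·(T−10) [T>10 °C] = -0.0781
  SO₂ term: 0.0129·12.5^0.44·exp(0.046·89-0.0781) = 2.174
  Cl⁻ term: 0.0175·16.0^0.57·exp(0.008·89+0.085·11.1) = 0.445
  r_corr = 2.174 + 0.445 = 2.619 μm/a
  mass loss = 2.619 μm/a × 7.14 g/cm³ = 18.7 g·m⁻²·a⁻¹
copper: temperature factor f = -0.080·(1.1) = -0.0880
  Pd branch = 0.0053·Pd^0.26·e^(0.059·RH+f) = 1.785 μm/a
  Cl⁻ term: 0.01025·16.0^0.27·exp(0.036·89+0.049·11.1) = 0.9195
  r_corr = 1.785 + 0.9195 = 2.705 μm/a
  mass loss = 2.705 μm/a × 8.96 g/cm³ = 24.24 g·m⁻²·a⁻¹
Ordering by g·m⁻²·a⁻¹: copper (24.2) > zinc (18.7)

zinc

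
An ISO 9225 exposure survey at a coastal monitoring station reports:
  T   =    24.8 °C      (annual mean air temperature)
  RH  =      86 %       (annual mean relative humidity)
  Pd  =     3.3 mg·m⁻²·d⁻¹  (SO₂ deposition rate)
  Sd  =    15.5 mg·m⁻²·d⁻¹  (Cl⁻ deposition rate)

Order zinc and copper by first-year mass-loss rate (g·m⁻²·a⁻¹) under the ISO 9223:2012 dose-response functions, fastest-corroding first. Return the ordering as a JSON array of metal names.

zinc: f(T) = -0.071·(T−10) [T>10 °C] = -1.0508
  sulphur-dioxide contribution → 0.3985 μm/a
  chloride contribution → 1.367 μm/a
  ⇒ r_corr(zinc) = 1.766 μm/a
  mass loss = 1.766 μm/a × 7.14 g/cm³ = 12.61 g·m⁻²·a⁻¹
copper: f(T) = -0.080·(T−10) [T>10 °C] = -1.1840
  sulphur-dioxide contribution → 0.3536 μm/a
  chloride contribution → 1.601 μm/a
  ⇒ r_corr(copper) = 1.955 μm/a
  mass loss = 1.955 μm/a × 8.96 g/cm³ = 17.51 g·m⁻²·a⁻¹
Ordering by g·m⁻²·a⁻¹: copper (17.5) > zinc (12.6)

["copper", "zinc"]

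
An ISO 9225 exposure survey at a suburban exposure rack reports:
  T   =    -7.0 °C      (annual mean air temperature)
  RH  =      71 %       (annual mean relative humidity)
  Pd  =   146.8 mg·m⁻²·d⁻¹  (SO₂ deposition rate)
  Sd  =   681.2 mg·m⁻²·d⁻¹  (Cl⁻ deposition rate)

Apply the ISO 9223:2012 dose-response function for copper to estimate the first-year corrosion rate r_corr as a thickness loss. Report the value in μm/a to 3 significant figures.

r_corr = 0.696 μm/a

copper: T≤10 °C ⇒ hinge +0.126·(-7.0−10) = -2.1420
  Pd branch = 0.0053·Pd^0.26·e^(0.059·RH+f) = 0.1502 μm/a
  Cl⁻ term: 0.01025·681.2^0.27·exp(0.036·71+0.049·-7.0) = 0.5455
  sum: 0.1502 + 0.5455 → r_corr = 0.6957 μm/a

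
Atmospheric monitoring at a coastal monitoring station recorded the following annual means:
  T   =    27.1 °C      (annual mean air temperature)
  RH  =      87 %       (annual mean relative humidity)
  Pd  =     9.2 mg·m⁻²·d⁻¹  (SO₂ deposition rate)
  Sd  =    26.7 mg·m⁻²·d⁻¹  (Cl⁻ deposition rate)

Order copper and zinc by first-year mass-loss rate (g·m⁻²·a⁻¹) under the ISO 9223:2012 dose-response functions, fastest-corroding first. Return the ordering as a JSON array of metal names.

copper: T>10 °C ⇒ hinge -0.080·(27.1−10) = -1.3680
  Pd branch = 0.0053·Pd^0.26·e^(0.059·RH+f) = 0.4074 μm/a
  Cl⁻ term: 0.01025·26.7^0.27·exp(0.036·87+0.049·27.1) = 2.152
  r_corr = 0.4074 + 2.152 = 2.559 μm/a
  mass loss = 2.559 μm/a × 8.96 g/cm³ = 22.93 g·m⁻²·a⁻¹
zinc: temperature factor f = -0.071·(17.1) = -1.2141
  Pd branch = 0.0129·Pd^0.44·e^(0.046·RH+f) = 0.5564 μm/a
  Cl⁻ term: 0.0175·26.7^0.57·exp(0.008·87+0.085·27.1) = 2.285
  r_corr = 0.5564 + 2.285 = 2.841 μm/a
  mass loss = 2.841 μm/a × 7.14 g/cm³ = 20.29 g·m⁻²·a⁻¹
Ordering by g·m⁻²·a⁻¹: copper (22.9) > zinc (20.3)

["copper", "zinc"]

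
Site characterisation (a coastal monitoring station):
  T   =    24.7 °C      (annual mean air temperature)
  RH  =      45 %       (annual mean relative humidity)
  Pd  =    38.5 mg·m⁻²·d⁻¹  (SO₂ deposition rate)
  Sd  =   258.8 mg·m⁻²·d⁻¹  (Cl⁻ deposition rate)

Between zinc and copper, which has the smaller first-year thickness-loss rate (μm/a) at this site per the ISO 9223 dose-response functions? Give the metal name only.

copper

zinc: f(T) = -0.071·(T−10) [T>10 °C] = -1.0437
  SO₂ term: 0.0129·38.5^0.44·exp(0.046·45-1.0437) = 0.1794
  Sd branch = 0.0175·Sd^0.57·e^(0.008·RH+0.085·T) = 4.859 μm/a
  sum: 0.1794 + 4.859 → r_corr = 5.039 μm/a
copper: temperature factor f = -0.080·(14.7) = -1.1760
  SO₂ term: 0.0053·38.5^0.26·exp(0.059·45-1.1760) = 0.06009
  Cl⁻ term: 0.01025·258.8^0.27·exp(0.036·45+0.049·24.7) = 0.7788
  r_corr = 0.06009 + 0.7788 = 0.8389 μm/a
Ordering by μm/a: zinc (5.04) > copper (0.839)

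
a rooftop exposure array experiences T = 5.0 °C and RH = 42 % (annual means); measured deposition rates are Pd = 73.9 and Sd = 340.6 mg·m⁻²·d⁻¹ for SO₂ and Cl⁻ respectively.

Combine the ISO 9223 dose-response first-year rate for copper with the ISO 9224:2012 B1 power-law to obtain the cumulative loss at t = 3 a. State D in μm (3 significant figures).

D(3) = 0.811 μm

copper: T≤10 °C ⇒ hinge +0.126·(5.0−10) = -0.6300
  SO₂ term: 0.0053·73.9^0.26·exp(0.059·42-0.6300) = 0.103
  Cl⁻ term: 0.01025·340.6^0.27·exp(0.036·42+0.049·5.0) = 0.2867
  sum: 0.103 + 0.2867 → r_corr = 0.3897 μm/a
Long-term exponent b (ISO 9224 Table 2, B1) = 0.667
  D(3) = 0.3897 × 3^0.667 = 0.3897 × 2.081 = 0.8109 μm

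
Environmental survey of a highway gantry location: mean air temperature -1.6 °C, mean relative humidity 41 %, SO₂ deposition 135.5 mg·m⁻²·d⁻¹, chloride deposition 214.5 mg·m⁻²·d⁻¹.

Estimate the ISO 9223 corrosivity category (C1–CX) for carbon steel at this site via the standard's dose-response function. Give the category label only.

carbon steel: temperature factor f = +0.150·(-11.6) = -1.7400
  Pd branch = 1.77·Pd^0.52·e^(0.02·RH+f) = 9.058 μm/a
  Sd branch = 0.102·Sd^0.62·e^(0.033·RH+0.04·T) = 10.33 μm/a
  sum: 9.058 + 10.33 → r_corr = 19.38 μm/a
19.4 μm/a falls in (1.3, 25] for carbon steel → category C2

C2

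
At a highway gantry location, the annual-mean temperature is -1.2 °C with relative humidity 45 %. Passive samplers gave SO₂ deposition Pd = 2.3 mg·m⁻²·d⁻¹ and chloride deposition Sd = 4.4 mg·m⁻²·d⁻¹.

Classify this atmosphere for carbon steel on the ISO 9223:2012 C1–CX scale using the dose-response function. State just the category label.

carbon steel: temperature factor f = +0.150·(-11.2) = -1.6800
  Pd branch = 1.77·Pd^0.52·e^(0.02·RH+f) = 1.251 μm/a
  Sd branch = 0.102·Sd^0.62·e^(0.033·RH+0.04·T) = 1.076 μm/a
  sum: 1.251 + 1.076 → r_corr = 2.327 μm/a
ISO 9223 Table 2 (carbon steel): 1.3 < 2.33 ≤ 25 μm/a ⇒ C2

C2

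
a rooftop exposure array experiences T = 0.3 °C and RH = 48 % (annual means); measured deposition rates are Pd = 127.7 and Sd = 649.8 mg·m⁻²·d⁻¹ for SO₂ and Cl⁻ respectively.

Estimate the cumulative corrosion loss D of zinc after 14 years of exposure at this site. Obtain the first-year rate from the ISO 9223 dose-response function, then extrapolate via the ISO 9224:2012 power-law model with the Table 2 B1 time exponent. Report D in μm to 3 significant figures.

zinc: temperature factor f = +0.038·(-9.7) = -0.3686
  SO₂ term: 0.0129·127.7^0.44·exp(0.046·48-0.3686) = 0.6857
  Sd branch = 0.0175·Sd^0.57·e^(0.008·RH+0.085·T) = 1.057 μm/a
  r_corr = 0.6857 + 1.057 = 1.743 μm/a
ISO 9224: D(t) = r_corr · t^b with b = 0.813 (zinc, B1)
  D(14) = 1.743 × 14^0.813 = 1.743 × 8.547 = 14.9 μm

D(14) = 14.9 μm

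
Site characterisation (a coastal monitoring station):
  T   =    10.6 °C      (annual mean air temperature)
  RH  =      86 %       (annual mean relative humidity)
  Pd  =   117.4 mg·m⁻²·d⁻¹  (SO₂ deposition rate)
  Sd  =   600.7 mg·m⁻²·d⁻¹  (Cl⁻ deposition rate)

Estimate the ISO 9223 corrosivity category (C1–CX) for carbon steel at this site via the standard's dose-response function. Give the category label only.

carbon steel: f(T) = -0.054·(T−10) [T>10 °C] = -0.0324
  SO₂ term: 1.77·117.4^0.52·exp(0.02·86-0.0324) = 114.1
  Sd branch = 0.102·Sd^0.62·e^(0.033·RH+0.04·T) = 140.6 μm/a
  sum: 114.1 + 140.6 → r_corr = 254.7 μm/a
ISO 9223 Table 2 (carbon steel): 200 < 255 ≤ 700 μm/a ⇒ CX

CX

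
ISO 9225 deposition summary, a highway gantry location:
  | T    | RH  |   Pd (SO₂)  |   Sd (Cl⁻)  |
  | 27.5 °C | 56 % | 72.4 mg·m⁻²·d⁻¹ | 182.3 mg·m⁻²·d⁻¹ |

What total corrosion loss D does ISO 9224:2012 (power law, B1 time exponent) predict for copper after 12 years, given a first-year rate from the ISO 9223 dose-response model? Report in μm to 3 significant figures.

D(12) = 6.90 μm

copper: T>10 °C ⇒ hinge -0.080·(27.5−10) = -1.4000
  Pd branch = 0.0053·Pd^0.26·e^(0.059·RH+f) = 0.1083 μm/a
  Sd branch = 0.01025·Sd^0.27·e^(0.036·RH+0.049·T) = 1.207 μm/a
  r_corr = 0.1083 + 1.207 = 1.316 μm/a
Long-term exponent b (ISO 9224 Table 2, B1) = 0.667
  D(12) = 1.316 × 12^0.667 = 1.316 × 5.246 = 6.903 μm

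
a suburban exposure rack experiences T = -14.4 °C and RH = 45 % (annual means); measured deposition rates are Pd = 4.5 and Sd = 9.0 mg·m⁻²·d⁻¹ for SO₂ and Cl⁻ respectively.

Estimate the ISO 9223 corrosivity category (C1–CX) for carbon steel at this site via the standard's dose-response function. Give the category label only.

C1

carbon steel: T≤10 °C ⇒ hinge +0.150·(-14.4−10) = -3.6600
  SO₂ term: 1.77·4.5^0.52·exp(0.02·45-3.6600) = 0.2449
  Cl⁻ term: 0.102·9.0^0.62·exp(0.033·45+0.04·-14.4) = 0.9886
  r_corr = 0.2449 + 0.9886 = 1.233 μm/a
1.23 μm/a falls in (0, 1.3] for carbon steel → category C1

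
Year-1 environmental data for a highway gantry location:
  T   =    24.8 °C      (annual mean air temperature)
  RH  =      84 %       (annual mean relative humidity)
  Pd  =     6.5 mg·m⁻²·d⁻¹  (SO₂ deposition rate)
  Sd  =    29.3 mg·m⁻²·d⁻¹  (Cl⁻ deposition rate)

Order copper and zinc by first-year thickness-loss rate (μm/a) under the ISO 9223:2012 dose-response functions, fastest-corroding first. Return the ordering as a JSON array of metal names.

copper: f(T) = -0.080·(T−10) [T>10 °C] = -1.1840
  SO₂ term: 0.0053·6.5^0.26·exp(0.059·84-1.1840) = 0.3748
  Cl⁻ term: 0.01025·29.3^0.27·exp(0.036·84+0.049·24.8) = 1.769
  sum: 0.3748 + 1.769 → r_corr = 2.144 μm/a
zinc: temperature factor f = -0.071·(14.8) = -1.0508
  SO₂ term: 0.0129·6.5^0.44·exp(0.046·84-1.0508) = 0.4898
  Cl⁻ term: 0.0175·29.3^0.57·exp(0.008·84+0.085·24.8) = 1.934
  sum: 0.4898 + 1.934 → r_corr = 2.424 μm/a
Ordering by μm/a: zinc (2.42) > copper (2.14)

["zinc", "copper"]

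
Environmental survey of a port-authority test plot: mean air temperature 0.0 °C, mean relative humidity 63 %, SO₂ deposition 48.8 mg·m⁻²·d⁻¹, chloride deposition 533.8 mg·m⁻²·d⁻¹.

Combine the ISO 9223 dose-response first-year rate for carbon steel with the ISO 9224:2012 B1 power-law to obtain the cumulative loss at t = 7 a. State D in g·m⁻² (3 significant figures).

carbon steel: temperature factor f = +0.150·(-10.0) = -1.5000
  sulphur-dioxide contribution → 10.51 μm/a
  chloride contribution → 40.04 μm/a
  ⇒ r_corr(carbon steel) = 50.55 μm/a
ISO 9224: D(t) = r_corr · t^b with b = 0.523 (carbon steel, B1)
  D(7) = 50.55 × 7^0.523 = 50.55 × 2.767 = 139.9 μm
  Mass loss = 139.9 μm × 7.85 g/cm³ = 1098 g·m⁻²

D(7) = 1.10e+03 g·m⁻²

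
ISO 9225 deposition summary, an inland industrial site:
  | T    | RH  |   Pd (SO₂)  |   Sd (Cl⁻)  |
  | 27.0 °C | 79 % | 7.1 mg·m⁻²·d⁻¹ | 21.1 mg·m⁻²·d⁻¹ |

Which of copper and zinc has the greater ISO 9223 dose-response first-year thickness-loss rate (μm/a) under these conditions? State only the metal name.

copper: T>10 °C ⇒ hinge -0.080·(27.0−10) = -1.3600
  SO₂ term: 0.0053·7.1^0.26·exp(0.059·79-1.3600) = 0.2394
  Cl⁻ term: 0.01025·21.1^0.27·exp(0.036·79+0.049·27.0) = 1.507
  sum: 0.2394 + 1.507 → r_corr = 1.746 μm/a
zinc: f(T) = -0.071·(T−10) [T>10 °C] = -1.2070
  SO₂ term: 0.0129·7.1^0.44·exp(0.046·79-1.2070) = 0.3461
  Sd branch = 0.0175·Sd^0.57·e^(0.008·RH+0.085·T) = 1.858 μm/a
  sum: 0.3461 + 1.858 → r_corr = 2.204 μm/a
Ordering by μm/a: zinc (2.2) > copper (1.75)

zinc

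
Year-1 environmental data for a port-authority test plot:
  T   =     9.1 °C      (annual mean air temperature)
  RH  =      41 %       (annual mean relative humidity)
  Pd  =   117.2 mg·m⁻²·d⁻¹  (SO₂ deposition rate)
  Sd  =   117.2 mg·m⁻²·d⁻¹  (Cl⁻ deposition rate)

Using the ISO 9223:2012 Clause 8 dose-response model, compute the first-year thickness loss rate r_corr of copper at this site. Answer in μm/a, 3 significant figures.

r_corr = 0.437 μm/a

copper: temperature factor f = +0.126·(-0.9) = -0.1134
  sulphur-dioxide contribution → 0.1834 μm/a
  chloride contribution → 0.2535 μm/a
  ⇒ r_corr(copper) = 0.437 μm/a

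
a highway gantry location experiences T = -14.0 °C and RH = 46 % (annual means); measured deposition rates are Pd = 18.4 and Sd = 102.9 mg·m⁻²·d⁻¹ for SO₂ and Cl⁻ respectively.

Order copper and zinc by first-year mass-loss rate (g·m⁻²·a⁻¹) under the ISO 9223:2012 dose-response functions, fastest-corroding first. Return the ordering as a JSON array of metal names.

copper: temperature factor f = +0.126·(-24.0) = -3.0240
  sulphur-dioxide contribution → 0.008289 μm/a
  chloride contribution → 0.09448 μm/a
  total first-year rate 0.1028 μm/a
  mass loss = 0.1028 μm/a × 8.96 g/cm³ = 0.9208 g·m⁻²·a⁻¹
zinc: temperature factor f = +0.038·(-24.0) = -0.9120
  sulphur-dioxide contribution → 0.1549 μm/a
  chloride contribution → 0.1079 μm/a
  ⇒ r_corr(zinc) = 0.2628 μm/a
  mass loss = 0.2628 μm/a × 7.14 g/cm³ = 1.876 g·m⁻²·a⁻¹
Ordering by g·m⁻²·a⁻¹: zinc (1.88) > copper (0.921)

["zinc", "copper"]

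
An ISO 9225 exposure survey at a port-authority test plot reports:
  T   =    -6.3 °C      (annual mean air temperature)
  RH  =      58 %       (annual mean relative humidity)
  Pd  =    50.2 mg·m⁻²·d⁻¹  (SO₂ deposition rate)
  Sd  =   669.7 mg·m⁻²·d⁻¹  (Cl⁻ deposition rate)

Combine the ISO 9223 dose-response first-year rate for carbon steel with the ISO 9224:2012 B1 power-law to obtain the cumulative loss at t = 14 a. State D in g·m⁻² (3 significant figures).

D(14) = 1.06e+03 g·m⁻²

carbon steel: T≤10 °C ⇒ hinge +0.150·(-6.3−10) = -2.4450
  SO₂ term: 1.77·50.2^0.52·exp(0.02·58-2.4450) = 3.752
  Cl⁻ term: 0.102·669.7^0.62·exp(0.033·58+0.04·-6.3) = 30.37
  r_corr = 3.752 + 30.37 = 34.12 μm/a
ISO 9224: D(t) = r_corr · t^b with b = 0.523 (carbon steel, B1)
  D(14) = 34.12 × 14^0.523 = 34.12 × 3.976 = 135.7 μm
  Mass loss = 135.7 μm × 7.85 g/cm³ = 1065 g·m⁻²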